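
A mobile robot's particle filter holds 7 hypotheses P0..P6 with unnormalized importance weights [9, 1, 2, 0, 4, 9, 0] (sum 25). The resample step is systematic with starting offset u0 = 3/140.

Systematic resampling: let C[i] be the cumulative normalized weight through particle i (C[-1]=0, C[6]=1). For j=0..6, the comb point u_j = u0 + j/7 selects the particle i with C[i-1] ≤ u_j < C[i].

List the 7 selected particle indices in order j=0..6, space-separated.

0 0 0 2 4 5 5

C = [9/25, 2/5, 12/25, 12/25, 16/25, 1, 1]
j=0: u_0=3/140 ∈ [0, 9/25) → index 0
j=1: u_1=23/140 ∈ [0, 9/25) → index 0
j=2: u_2=43/140 ∈ [0, 9/25) → index 0
j=3: u_3=9/20 ∈ [2/5, 12/25) → index 2
j=4: u_4=83/140 ∈ [12/25, 16/25) → index 4
j=5: u_5=103/140 ∈ [16/25, 1) → index 5
j=6: u_6=123/140 ∈ [16/25, 1) → index 5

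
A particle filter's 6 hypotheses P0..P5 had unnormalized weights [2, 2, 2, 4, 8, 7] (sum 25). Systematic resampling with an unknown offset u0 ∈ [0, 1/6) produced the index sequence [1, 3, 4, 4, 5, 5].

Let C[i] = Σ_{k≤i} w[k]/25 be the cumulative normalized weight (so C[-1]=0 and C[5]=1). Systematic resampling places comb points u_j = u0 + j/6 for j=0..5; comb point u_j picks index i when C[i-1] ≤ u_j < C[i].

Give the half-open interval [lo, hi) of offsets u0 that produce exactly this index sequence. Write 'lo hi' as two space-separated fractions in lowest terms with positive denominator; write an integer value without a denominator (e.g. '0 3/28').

C = [2/25, 4/25, 6/25, 2/5, 18/25, 1]
j=0 picked index 1: u0 ∈ [2/25, 4/25)
j=1 picked index 3: u0 ∈ [11/150, 7/30)
j=2 picked index 4: u0 ∈ [1/15, 29/75)
j=3 picked index 4: u0 ∈ [-1/10, 11/50)
j=4 picked index 5: u0 ∈ [4/75, 1/3)
j=5 picked index 5: u0 ∈ [-17/150, 1/6)
intersection: [2/25, 4/25)

2/25 4/25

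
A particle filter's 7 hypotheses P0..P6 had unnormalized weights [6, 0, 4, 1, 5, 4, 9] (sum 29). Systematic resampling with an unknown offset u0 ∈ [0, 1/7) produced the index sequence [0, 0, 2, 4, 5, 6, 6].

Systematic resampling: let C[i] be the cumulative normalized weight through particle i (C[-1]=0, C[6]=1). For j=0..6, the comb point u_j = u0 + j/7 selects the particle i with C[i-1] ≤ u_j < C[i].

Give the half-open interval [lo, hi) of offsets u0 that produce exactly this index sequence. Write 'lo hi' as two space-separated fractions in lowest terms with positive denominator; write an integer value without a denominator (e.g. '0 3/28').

0 12/203

C = [6/29, 6/29, 10/29, 11/29, 16/29, 20/29, 1]
j=0 picked index 0: u0 ∈ [0, 6/29)
j=1 picked index 0: u0 ∈ [-1/7, 13/203)
j=2 picked index 2: u0 ∈ [-16/203, 12/203)
j=3 picked index 4: u0 ∈ [-10/203, 25/203)
j=4 picked index 5: u0 ∈ [-4/203, 24/203)
j=5 picked index 6: u0 ∈ [-5/203, 2/7)
j=6 picked index 6: u0 ∈ [-34/203, 1/7)
intersection: [0, 12/203)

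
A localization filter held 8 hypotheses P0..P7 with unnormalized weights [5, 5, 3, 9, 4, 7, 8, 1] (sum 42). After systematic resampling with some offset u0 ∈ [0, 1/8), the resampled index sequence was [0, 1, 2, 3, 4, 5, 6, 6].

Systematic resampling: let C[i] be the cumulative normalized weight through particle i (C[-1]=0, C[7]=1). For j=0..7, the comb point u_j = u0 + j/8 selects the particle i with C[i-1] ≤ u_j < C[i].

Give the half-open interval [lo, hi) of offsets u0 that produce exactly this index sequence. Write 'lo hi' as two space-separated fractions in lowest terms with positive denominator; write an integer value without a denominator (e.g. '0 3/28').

C = [5/42, 5/21, 13/42, 11/21, 13/21, 11/14, 41/42, 1]
j=0 picked index 0: u0 ∈ [0, 5/42)
j=1 picked index 1: u0 ∈ [-1/168, 19/168)
j=2 picked index 2: u0 ∈ [-1/84, 5/84)
j=3 picked index 3: u0 ∈ [-11/168, 25/168)
j=4 picked index 4: u0 ∈ [1/42, 5/42)
j=5 picked index 5: u0 ∈ [-1/168, 9/56)
j=6 picked index 6: u0 ∈ [1/28, 19/84)
j=7 picked index 6: u0 ∈ [-5/56, 17/168)
intersection: [1/28, 5/84)

1/28 5/84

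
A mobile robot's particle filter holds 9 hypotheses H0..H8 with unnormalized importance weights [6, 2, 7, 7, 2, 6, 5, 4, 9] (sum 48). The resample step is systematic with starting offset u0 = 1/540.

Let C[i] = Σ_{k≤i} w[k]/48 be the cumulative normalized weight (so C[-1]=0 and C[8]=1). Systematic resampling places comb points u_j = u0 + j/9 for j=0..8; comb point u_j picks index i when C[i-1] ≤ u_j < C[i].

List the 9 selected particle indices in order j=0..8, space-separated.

C = [1/8, 1/6, 5/16, 11/24, 1/2, 5/8, 35/48, 13/16, 1]
j=0: u_0=1/540 ∈ [0, 1/8) → index 0
j=1: u_1=61/540 ∈ [0, 1/8) → index 0
j=2: u_2=121/540 ∈ [1/6, 5/16) → index 2
j=3: u_3=181/540 ∈ [5/16, 11/24) → index 3
j=4: u_4=241/540 ∈ [5/16, 11/24) → index 3
j=5: u_5=301/540 ∈ [1/2, 5/8) → index 5
j=6: u_6=361/540 ∈ [5/8, 35/48) → index 6
j=7: u_7=421/540 ∈ [35/48, 13/16) → index 7
j=8: u_8=481/540 ∈ [13/16, 1) → index 8

0 0 2 3 3 5 6 7 8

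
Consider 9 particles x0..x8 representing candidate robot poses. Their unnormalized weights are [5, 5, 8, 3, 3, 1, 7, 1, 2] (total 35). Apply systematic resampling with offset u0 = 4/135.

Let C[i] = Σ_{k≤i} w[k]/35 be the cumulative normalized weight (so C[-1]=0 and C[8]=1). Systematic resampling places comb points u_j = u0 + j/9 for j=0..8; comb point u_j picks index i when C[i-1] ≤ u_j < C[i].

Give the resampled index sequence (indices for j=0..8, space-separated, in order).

0 0 1 2 2 3 5 6 7

C = [1/7, 2/7, 18/35, 3/5, 24/35, 5/7, 32/35, 33/35, 1]
j=0: u_0=4/135 ∈ [0, 1/7) → index 0
j=1: u_1=19/135 ∈ [0, 1/7) → index 0
j=2: u_2=34/135 ∈ [1/7, 2/7) → index 1
j=3: u_3=49/135 ∈ [2/7, 18/35) → index 2
j=4: u_4=64/135 ∈ [2/7, 18/35) → index 2
j=5: u_5=79/135 ∈ [18/35, 3/5) → index 3
j=6: u_6=94/135 ∈ [24/35, 5/7) → index 5
j=7: u_7=109/135 ∈ [5/7, 32/35) → index 6
j=8: u_8=124/135 ∈ [32/35, 33/35) → index 7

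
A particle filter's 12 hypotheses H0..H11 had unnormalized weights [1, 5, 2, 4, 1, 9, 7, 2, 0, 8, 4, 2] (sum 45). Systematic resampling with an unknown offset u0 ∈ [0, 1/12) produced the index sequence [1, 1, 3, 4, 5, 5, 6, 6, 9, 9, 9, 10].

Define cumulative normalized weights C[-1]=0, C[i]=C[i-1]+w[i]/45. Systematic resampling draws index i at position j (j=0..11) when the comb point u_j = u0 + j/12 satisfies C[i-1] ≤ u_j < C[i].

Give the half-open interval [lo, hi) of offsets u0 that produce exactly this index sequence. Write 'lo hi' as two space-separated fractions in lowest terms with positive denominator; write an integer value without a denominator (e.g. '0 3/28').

1/45 1/30

C = [1/45, 2/15, 8/45, 4/15, 13/45, 22/45, 29/45, 31/45, 31/45, 13/15, 43/45, 1]
j=0 picked index 1: u0 ∈ [1/45, 2/15)
j=1 picked index 1: u0 ∈ [-11/180, 1/20)
j=2 picked index 3: u0 ∈ [1/90, 1/10)
j=3 picked index 4: u0 ∈ [1/60, 7/180)
j=4 picked index 5: u0 ∈ [-2/45, 7/45)
j=5 picked index 5: u0 ∈ [-23/180, 13/180)
j=6 picked index 6: u0 ∈ [-1/90, 13/90)
j=7 picked index 6: u0 ∈ [-17/180, 11/180)
j=8 picked index 9: u0 ∈ [1/45, 1/5)
j=9 picked index 9: u0 ∈ [-11/180, 7/60)
j=10 picked index 9: u0 ∈ [-13/90, 1/30)
j=11 picked index 10: u0 ∈ [-1/20, 7/180)
intersection: [1/45, 1/30)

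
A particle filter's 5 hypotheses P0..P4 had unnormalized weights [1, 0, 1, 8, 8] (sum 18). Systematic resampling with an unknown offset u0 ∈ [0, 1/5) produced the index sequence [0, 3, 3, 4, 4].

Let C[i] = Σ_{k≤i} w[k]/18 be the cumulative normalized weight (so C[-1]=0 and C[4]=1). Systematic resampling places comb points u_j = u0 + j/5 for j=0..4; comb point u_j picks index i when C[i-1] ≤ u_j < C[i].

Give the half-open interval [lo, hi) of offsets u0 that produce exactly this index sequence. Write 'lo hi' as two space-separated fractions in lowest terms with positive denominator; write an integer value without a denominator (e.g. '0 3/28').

C = [1/18, 1/18, 1/9, 5/9, 1]
j=0 picked index 0: u0 ∈ [0, 1/18)
j=1 picked index 3: u0 ∈ [-4/45, 16/45)
j=2 picked index 3: u0 ∈ [-13/45, 7/45)
j=3 picked index 4: u0 ∈ [-2/45, 2/5)
j=4 picked index 4: u0 ∈ [-11/45, 1/5)
intersection: [0, 1/18)

0 1/18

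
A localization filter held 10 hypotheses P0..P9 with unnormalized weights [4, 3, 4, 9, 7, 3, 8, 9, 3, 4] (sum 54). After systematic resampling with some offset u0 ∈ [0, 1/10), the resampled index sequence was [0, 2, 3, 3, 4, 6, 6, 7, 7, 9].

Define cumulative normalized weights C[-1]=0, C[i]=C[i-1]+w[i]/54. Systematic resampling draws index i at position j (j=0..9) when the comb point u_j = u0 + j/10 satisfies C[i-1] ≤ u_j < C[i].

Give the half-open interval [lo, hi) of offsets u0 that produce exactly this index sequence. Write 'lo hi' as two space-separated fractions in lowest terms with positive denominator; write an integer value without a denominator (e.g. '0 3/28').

C = [2/27, 7/54, 11/54, 10/27, 1/2, 5/9, 19/27, 47/54, 25/27, 1]
j=0 picked index 0: u0 ∈ [0, 2/27)
j=1 picked index 2: u0 ∈ [4/135, 14/135)
j=2 picked index 3: u0 ∈ [1/270, 23/135)
j=3 picked index 3: u0 ∈ [-13/135, 19/270)
j=4 picked index 4: u0 ∈ [-4/135, 1/10)
j=5 picked index 6: u0 ∈ [1/18, 11/54)
j=6 picked index 6: u0 ∈ [-2/45, 14/135)
j=7 picked index 7: u0 ∈ [1/270, 23/135)
j=8 picked index 7: u0 ∈ [-13/135, 19/270)
j=9 picked index 9: u0 ∈ [7/270, 1/10)
intersection: [1/18, 19/270)

1/18 19/270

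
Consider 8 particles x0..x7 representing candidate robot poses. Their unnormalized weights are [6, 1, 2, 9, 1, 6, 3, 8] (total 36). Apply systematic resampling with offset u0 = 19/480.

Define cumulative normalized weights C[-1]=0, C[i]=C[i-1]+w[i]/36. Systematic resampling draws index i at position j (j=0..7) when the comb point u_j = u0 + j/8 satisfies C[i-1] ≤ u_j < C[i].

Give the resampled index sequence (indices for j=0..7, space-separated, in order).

C = [1/6, 7/36, 1/4, 1/2, 19/36, 25/36, 7/9, 1]
j=0: u_0=19/480 ∈ [0, 1/6) → index 0
j=1: u_1=79/480 ∈ [0, 1/6) → index 0
j=2: u_2=139/480 ∈ [1/4, 1/2) → index 3
j=3: u_3=199/480 ∈ [1/4, 1/2) → index 3
j=4: u_4=259/480 ∈ [19/36, 25/36) → index 5
j=5: u_5=319/480 ∈ [19/36, 25/36) → index 5
j=6: u_6=379/480 ∈ [7/9, 1) → index 7
j=7: u_7=439/480 ∈ [7/9, 1) → index 7

0 0 3 3 5 5 7 7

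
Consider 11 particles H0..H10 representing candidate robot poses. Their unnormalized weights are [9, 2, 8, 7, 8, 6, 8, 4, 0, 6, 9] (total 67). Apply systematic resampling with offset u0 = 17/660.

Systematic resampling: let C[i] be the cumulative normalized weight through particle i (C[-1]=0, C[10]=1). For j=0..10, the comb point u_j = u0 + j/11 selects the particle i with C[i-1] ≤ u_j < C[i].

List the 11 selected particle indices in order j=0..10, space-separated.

C = [9/67, 11/67, 19/67, 26/67, 34/67, 40/67, 48/67, 52/67, 52/67, 58/67, 1]
j=0: u_0=17/660 ∈ [0, 9/67) → index 0
j=1: u_1=7/60 ∈ [0, 9/67) → index 0
j=2: u_2=137/660 ∈ [11/67, 19/67) → index 2
j=3: u_3=197/660 ∈ [19/67, 26/67) → index 3
j=4: u_4=257/660 ∈ [26/67, 34/67) → index 4
j=5: u_5=317/660 ∈ [26/67, 34/67) → index 4
j=6: u_6=377/660 ∈ [34/67, 40/67) → index 5
j=7: u_7=437/660 ∈ [40/67, 48/67) → index 6
j=8: u_8=497/660 ∈ [48/67, 52/67) → index 7
j=9: u_9=557/660 ∈ [52/67, 58/67) → index 9
j=10: u_10=617/660 ∈ [58/67, 1) → index 10

0 0 2 3 4 4 5 6 7 9 10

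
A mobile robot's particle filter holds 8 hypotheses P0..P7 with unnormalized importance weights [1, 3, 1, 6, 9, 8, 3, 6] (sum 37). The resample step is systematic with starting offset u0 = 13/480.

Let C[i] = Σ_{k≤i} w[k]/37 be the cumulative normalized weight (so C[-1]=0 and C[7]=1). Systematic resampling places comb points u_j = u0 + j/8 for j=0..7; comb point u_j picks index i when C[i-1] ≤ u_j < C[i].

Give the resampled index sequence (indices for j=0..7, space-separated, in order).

1 3 3 4 4 5 6 7

C = [1/37, 4/37, 5/37, 11/37, 20/37, 28/37, 31/37, 1]
j=0: u_0=13/480 ∈ [1/37, 4/37) → index 1
j=1: u_1=73/480 ∈ [5/37, 11/37) → index 3
j=2: u_2=133/480 ∈ [5/37, 11/37) → index 3
j=3: u_3=193/480 ∈ [11/37, 20/37) → index 4
j=4: u_4=253/480 ∈ [11/37, 20/37) → index 4
j=5: u_5=313/480 ∈ [20/37, 28/37) → index 5
j=6: u_6=373/480 ∈ [28/37, 31/37) → index 6
j=7: u_7=433/480 ∈ [31/37, 1) → index 7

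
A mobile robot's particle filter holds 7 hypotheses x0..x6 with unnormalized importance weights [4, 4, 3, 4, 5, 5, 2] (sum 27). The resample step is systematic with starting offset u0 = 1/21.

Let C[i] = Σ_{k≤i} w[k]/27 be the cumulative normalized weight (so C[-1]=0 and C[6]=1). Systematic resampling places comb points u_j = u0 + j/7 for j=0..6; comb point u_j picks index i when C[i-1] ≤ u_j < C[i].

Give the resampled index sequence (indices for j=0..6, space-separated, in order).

C = [4/27, 8/27, 11/27, 5/9, 20/27, 25/27, 1]
j=0: u_0=1/21 ∈ [0, 4/27) → index 0
j=1: u_1=4/21 ∈ [4/27, 8/27) → index 1
j=2: u_2=1/3 ∈ [8/27, 11/27) → index 2
j=3: u_3=10/21 ∈ [11/27, 5/9) → index 3
j=4: u_4=13/21 ∈ [5/9, 20/27) → index 4
j=5: u_5=16/21 ∈ [20/27, 25/27) → index 5
j=6: u_6=19/21 ∈ [20/27, 25/27) → index 5

0 1 2 3 4 5 5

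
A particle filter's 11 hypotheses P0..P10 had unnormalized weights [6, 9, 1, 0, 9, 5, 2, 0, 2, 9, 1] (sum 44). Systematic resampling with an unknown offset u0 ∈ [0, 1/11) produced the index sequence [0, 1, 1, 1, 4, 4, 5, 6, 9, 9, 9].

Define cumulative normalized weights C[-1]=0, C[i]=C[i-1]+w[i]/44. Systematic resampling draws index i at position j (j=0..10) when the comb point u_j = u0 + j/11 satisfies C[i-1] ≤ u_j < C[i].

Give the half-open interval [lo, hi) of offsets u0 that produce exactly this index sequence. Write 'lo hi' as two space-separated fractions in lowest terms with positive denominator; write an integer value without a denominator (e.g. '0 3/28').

C = [3/22, 15/44, 4/11, 4/11, 25/44, 15/22, 8/11, 8/11, 17/22, 43/44, 1]
j=0 picked index 0: u0 ∈ [0, 3/22)
j=1 picked index 1: u0 ∈ [1/22, 1/4)
j=2 picked index 1: u0 ∈ [-1/22, 7/44)
j=3 picked index 1: u0 ∈ [-3/22, 3/44)
j=4 picked index 4: u0 ∈ [0, 9/44)
j=5 picked index 4: u0 ∈ [-1/11, 5/44)
j=6 picked index 5: u0 ∈ [1/44, 3/22)
j=7 picked index 6: u0 ∈ [1/22, 1/11)
j=8 picked index 9: u0 ∈ [1/22, 1/4)
j=9 picked index 9: u0 ∈ [-1/22, 7/44)
j=10 picked index 9: u0 ∈ [-3/22, 3/44)
intersection: [1/22, 3/44)

1/22 3/44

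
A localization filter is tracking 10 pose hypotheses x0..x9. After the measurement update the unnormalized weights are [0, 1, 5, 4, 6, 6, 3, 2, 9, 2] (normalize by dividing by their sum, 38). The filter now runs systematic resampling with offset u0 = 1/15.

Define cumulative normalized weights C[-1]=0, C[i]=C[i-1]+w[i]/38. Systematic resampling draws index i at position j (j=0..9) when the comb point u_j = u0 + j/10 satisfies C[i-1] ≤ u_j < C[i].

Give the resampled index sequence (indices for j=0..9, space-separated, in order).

2 3 4 4 5 5 7 8 8 9

C = [0, 1/38, 3/19, 5/19, 8/19, 11/19, 25/38, 27/38, 18/19, 1]
j=0: u_0=1/15 ∈ [1/38, 3/19) → index 2
j=1: u_1=1/6 ∈ [3/19, 5/19) → index 3
j=2: u_2=4/15 ∈ [5/19, 8/19) → index 4
j=3: u_3=11/30 ∈ [5/19, 8/19) → index 4
j=4: u_4=7/15 ∈ [8/19, 11/19) → index 5
j=5: u_5=17/30 ∈ [8/19, 11/19) → index 5
j=6: u_6=2/3 ∈ [25/38, 27/38) → index 7
j=7: u_7=23/30 ∈ [27/38, 18/19) → index 8
j=8: u_8=13/15 ∈ [27/38, 18/19) → index 8
j=9: u_9=29/30 ∈ [18/19, 1) → index 9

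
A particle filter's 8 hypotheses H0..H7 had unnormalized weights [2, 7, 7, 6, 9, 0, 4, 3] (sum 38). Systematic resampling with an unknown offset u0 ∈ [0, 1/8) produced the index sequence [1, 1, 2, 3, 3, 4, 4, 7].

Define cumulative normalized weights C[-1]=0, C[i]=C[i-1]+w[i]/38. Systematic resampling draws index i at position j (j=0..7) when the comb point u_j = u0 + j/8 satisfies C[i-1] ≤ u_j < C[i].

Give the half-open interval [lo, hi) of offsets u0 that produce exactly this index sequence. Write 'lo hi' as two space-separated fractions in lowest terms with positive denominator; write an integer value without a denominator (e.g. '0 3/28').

C = [1/19, 9/38, 8/19, 11/19, 31/38, 31/38, 35/38, 1]
j=0 picked index 1: u0 ∈ [1/19, 9/38)
j=1 picked index 1: u0 ∈ [-11/152, 17/152)
j=2 picked index 2: u0 ∈ [-1/76, 13/76)
j=3 picked index 3: u0 ∈ [7/152, 31/152)
j=4 picked index 3: u0 ∈ [-3/38, 3/38)
j=5 picked index 4: u0 ∈ [-7/152, 29/152)
j=6 picked index 4: u0 ∈ [-13/76, 5/76)
j=7 picked index 7: u0 ∈ [7/152, 1/8)
intersection: [1/19, 5/76)

1/19 5/76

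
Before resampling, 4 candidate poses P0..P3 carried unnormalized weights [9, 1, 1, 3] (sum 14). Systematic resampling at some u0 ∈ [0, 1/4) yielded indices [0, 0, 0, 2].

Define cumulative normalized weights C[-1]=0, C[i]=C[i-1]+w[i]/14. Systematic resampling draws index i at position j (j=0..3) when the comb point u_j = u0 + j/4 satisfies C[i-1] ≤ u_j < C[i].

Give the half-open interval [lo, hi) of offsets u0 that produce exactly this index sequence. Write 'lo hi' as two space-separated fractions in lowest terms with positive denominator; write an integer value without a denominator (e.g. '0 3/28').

C = [9/14, 5/7, 11/14, 1]
j=0 picked index 0: u0 ∈ [0, 9/14)
j=1 picked index 0: u0 ∈ [-1/4, 11/28)
j=2 picked index 0: u0 ∈ [-1/2, 1/7)
j=3 picked index 2: u0 ∈ [-1/28, 1/28)
intersection: [0, 1/28)

0 1/28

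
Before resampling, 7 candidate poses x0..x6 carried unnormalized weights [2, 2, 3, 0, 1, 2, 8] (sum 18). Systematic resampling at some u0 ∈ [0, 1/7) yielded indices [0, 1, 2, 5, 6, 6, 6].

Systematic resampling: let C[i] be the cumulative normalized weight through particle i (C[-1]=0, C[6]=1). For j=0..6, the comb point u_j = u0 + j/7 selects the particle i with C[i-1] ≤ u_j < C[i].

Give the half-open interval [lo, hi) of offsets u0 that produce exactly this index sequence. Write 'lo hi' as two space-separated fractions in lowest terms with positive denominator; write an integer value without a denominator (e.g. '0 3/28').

C = [1/9, 2/9, 7/18, 7/18, 4/9, 5/9, 1]
j=0 picked index 0: u0 ∈ [0, 1/9)
j=1 picked index 1: u0 ∈ [-2/63, 5/63)
j=2 picked index 2: u0 ∈ [-4/63, 13/126)
j=3 picked index 5: u0 ∈ [1/63, 8/63)
j=4 picked index 6: u0 ∈ [-1/63, 3/7)
j=5 picked index 6: u0 ∈ [-10/63, 2/7)
j=6 picked index 6: u0 ∈ [-19/63, 1/7)
intersection: [1/63, 5/63)

1/63 5/63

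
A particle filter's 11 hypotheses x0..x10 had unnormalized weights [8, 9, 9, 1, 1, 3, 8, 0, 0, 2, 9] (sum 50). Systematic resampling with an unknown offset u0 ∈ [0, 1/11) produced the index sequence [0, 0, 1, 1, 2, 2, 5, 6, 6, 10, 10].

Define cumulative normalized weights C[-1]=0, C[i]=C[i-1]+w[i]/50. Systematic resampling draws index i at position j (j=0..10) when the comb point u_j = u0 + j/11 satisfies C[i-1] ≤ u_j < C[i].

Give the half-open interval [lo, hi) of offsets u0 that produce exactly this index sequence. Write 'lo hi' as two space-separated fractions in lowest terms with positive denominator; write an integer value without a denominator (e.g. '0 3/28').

4/275 29/550

C = [4/25, 17/50, 13/25, 27/50, 14/25, 31/50, 39/50, 39/50, 39/50, 41/50, 1]
j=0 picked index 0: u0 ∈ [0, 4/25)
j=1 picked index 0: u0 ∈ [-1/11, 19/275)
j=2 picked index 1: u0 ∈ [-6/275, 87/550)
j=3 picked index 1: u0 ∈ [-31/275, 37/550)
j=4 picked index 2: u0 ∈ [-13/550, 43/275)
j=5 picked index 2: u0 ∈ [-63/550, 18/275)
j=6 picked index 5: u0 ∈ [4/275, 41/550)
j=7 picked index 6: u0 ∈ [-9/550, 79/550)
j=8 picked index 6: u0 ∈ [-59/550, 29/550)
j=9 picked index 10: u0 ∈ [1/550, 2/11)
j=10 picked index 10: u0 ∈ [-49/550, 1/11)
intersection: [4/275, 29/550)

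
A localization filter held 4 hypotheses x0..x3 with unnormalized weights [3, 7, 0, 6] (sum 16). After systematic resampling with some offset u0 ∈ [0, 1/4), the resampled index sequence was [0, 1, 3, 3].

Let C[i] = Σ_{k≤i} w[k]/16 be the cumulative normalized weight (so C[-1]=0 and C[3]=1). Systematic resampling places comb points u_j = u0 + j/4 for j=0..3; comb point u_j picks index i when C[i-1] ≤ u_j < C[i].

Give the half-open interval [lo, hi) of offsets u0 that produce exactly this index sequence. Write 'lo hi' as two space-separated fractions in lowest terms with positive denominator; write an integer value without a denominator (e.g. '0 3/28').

1/8 3/16

C = [3/16, 5/8, 5/8, 1]
j=0 picked index 0: u0 ∈ [0, 3/16)
j=1 picked index 1: u0 ∈ [-1/16, 3/8)
j=2 picked index 3: u0 ∈ [1/8, 1/2)
j=3 picked index 3: u0 ∈ [-1/8, 1/4)
intersection: [1/8, 3/16)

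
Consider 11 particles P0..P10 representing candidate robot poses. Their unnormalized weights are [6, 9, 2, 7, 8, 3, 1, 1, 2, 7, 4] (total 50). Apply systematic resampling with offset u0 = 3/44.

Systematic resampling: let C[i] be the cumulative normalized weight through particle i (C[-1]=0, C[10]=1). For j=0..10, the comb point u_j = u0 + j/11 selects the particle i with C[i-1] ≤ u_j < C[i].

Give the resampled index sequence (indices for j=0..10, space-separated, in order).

0 1 1 3 3 4 4 6 9 9 10

C = [3/25, 3/10, 17/50, 12/25, 16/25, 7/10, 18/25, 37/50, 39/50, 23/25, 1]
j=0: u_0=3/44 ∈ [0, 3/25) → index 0
j=1: u_1=7/44 ∈ [3/25, 3/10) → index 1
j=2: u_2=1/4 ∈ [3/25, 3/10) → index 1
j=3: u_3=15/44 ∈ [17/50, 12/25) → index 3
j=4: u_4=19/44 ∈ [17/50, 12/25) → index 3
j=5: u_5=23/44 ∈ [12/25, 16/25) → index 4
j=6: u_6=27/44 ∈ [12/25, 16/25) → index 4
j=7: u_7=31/44 ∈ [7/10, 18/25) → index 6
j=8: u_8=35/44 ∈ [39/50, 23/25) → index 9
j=9: u_9=39/44 ∈ [39/50, 23/25) → index 9
j=10: u_10=43/44 ∈ [23/25, 1) → index 10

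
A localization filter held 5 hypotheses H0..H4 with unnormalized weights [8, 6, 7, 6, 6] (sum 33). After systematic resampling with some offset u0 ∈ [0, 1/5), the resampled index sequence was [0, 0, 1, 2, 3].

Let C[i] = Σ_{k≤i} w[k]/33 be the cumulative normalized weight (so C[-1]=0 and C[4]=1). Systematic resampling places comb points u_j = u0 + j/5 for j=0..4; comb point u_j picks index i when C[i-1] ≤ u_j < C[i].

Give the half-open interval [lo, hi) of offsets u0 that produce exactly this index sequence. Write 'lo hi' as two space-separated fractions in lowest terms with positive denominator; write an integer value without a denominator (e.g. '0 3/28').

0 1/55

C = [8/33, 14/33, 7/11, 9/11, 1]
j=0 picked index 0: u0 ∈ [0, 8/33)
j=1 picked index 0: u0 ∈ [-1/5, 7/165)
j=2 picked index 1: u0 ∈ [-26/165, 4/165)
j=3 picked index 2: u0 ∈ [-29/165, 2/55)
j=4 picked index 3: u0 ∈ [-9/55, 1/55)
intersection: [0, 1/55)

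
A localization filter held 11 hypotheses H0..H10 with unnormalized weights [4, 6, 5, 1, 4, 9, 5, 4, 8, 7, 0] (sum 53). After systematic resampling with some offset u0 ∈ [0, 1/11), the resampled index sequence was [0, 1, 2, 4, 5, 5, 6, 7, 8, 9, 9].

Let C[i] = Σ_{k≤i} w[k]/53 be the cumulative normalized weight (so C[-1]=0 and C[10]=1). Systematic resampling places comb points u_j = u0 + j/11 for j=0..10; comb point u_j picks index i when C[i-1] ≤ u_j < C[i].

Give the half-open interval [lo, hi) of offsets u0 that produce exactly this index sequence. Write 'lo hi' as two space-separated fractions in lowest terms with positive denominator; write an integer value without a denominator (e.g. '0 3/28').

C = [4/53, 10/53, 15/53, 16/53, 20/53, 29/53, 34/53, 38/53, 46/53, 1, 1]
j=0 picked index 0: u0 ∈ [0, 4/53)
j=1 picked index 1: u0 ∈ [-9/583, 57/583)
j=2 picked index 2: u0 ∈ [4/583, 59/583)
j=3 picked index 4: u0 ∈ [17/583, 61/583)
j=4 picked index 5: u0 ∈ [8/583, 107/583)
j=5 picked index 5: u0 ∈ [-45/583, 54/583)
j=6 picked index 6: u0 ∈ [1/583, 56/583)
j=7 picked index 7: u0 ∈ [3/583, 47/583)
j=8 picked index 8: u0 ∈ [-6/583, 82/583)
j=9 picked index 9: u0 ∈ [29/583, 2/11)
j=10 picked index 9: u0 ∈ [-24/583, 1/11)
intersection: [29/583, 4/53)

29/583 4/53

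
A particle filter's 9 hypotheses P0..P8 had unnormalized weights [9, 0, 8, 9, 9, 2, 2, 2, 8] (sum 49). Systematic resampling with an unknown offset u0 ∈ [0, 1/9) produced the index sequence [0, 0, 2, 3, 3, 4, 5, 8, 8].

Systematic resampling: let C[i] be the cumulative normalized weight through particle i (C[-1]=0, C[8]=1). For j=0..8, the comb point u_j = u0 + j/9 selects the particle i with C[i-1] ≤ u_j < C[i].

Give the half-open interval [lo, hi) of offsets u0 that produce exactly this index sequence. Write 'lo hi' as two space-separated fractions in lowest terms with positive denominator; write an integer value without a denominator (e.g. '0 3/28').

C = [9/49, 9/49, 17/49, 26/49, 5/7, 37/49, 39/49, 41/49, 1]
j=0 picked index 0: u0 ∈ [0, 9/49)
j=1 picked index 0: u0 ∈ [-1/9, 32/441)
j=2 picked index 2: u0 ∈ [-17/441, 55/441)
j=3 picked index 3: u0 ∈ [2/147, 29/147)
j=4 picked index 3: u0 ∈ [-43/441, 38/441)
j=5 picked index 4: u0 ∈ [-11/441, 10/63)
j=6 picked index 5: u0 ∈ [1/21, 13/147)
j=7 picked index 8: u0 ∈ [26/441, 2/9)
j=8 picked index 8: u0 ∈ [-23/441, 1/9)
intersection: [26/441, 32/441)

26/441 32/441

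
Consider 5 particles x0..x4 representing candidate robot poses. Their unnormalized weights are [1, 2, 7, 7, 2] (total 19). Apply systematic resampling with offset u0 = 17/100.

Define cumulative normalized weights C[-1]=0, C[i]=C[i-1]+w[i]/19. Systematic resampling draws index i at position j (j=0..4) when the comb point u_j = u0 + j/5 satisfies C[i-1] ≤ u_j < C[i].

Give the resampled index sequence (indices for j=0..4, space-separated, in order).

2 2 3 3 4

C = [1/19, 3/19, 10/19, 17/19, 1]
j=0: u_0=17/100 ∈ [3/19, 10/19) → index 2
j=1: u_1=37/100 ∈ [3/19, 10/19) → index 2
j=2: u_2=57/100 ∈ [10/19, 17/19) → index 3
j=3: u_3=77/100 ∈ [10/19, 17/19) → index 3
j=4: u_4=97/100 ∈ [17/19, 1) → index 4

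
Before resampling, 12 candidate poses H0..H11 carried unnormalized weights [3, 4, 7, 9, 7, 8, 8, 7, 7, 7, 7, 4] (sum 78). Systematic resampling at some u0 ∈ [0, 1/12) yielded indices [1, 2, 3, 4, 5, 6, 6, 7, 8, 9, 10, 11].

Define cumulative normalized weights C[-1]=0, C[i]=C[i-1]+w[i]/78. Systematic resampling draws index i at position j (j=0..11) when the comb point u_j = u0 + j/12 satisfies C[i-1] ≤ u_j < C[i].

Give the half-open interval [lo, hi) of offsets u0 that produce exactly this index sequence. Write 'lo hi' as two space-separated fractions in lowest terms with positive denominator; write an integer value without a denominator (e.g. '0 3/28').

11/156 1/12

C = [1/26, 7/78, 7/39, 23/78, 5/13, 19/39, 23/39, 53/78, 10/13, 67/78, 37/39, 1]
j=0 picked index 1: u0 ∈ [1/26, 7/78)
j=1 picked index 2: u0 ∈ [1/156, 5/52)
j=2 picked index 3: u0 ∈ [1/78, 5/39)
j=3 picked index 4: u0 ∈ [7/156, 7/52)
j=4 picked index 5: u0 ∈ [2/39, 2/13)
j=5 picked index 6: u0 ∈ [11/156, 9/52)
j=6 picked index 6: u0 ∈ [-1/78, 7/78)
j=7 picked index 7: u0 ∈ [1/156, 5/52)
j=8 picked index 8: u0 ∈ [1/78, 4/39)
j=9 picked index 9: u0 ∈ [1/52, 17/156)
j=10 picked index 10: u0 ∈ [1/39, 3/26)
j=11 picked index 11: u0 ∈ [5/156, 1/12)
intersection: [11/156, 1/12)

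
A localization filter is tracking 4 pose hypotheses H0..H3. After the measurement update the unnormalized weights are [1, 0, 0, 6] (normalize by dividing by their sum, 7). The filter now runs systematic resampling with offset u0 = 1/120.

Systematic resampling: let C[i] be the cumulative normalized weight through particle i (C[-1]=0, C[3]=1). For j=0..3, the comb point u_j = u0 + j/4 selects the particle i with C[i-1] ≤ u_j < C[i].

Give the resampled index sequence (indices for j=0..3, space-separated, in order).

C = [1/7, 1/7, 1/7, 1]
j=0: u_0=1/120 ∈ [0, 1/7) → index 0
j=1: u_1=31/120 ∈ [1/7, 1) → index 3
j=2: u_2=61/120 ∈ [1/7, 1) → index 3
j=3: u_3=91/120 ∈ [1/7, 1) → index 3

0 3 3 3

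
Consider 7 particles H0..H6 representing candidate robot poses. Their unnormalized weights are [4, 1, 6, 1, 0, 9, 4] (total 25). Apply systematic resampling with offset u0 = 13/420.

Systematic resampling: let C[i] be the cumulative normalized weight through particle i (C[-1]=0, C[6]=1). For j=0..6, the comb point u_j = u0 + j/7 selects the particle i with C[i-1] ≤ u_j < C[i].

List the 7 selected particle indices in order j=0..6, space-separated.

C = [4/25, 1/5, 11/25, 12/25, 12/25, 21/25, 1]
j=0: u_0=13/420 ∈ [0, 4/25) → index 0
j=1: u_1=73/420 ∈ [4/25, 1/5) → index 1
j=2: u_2=19/60 ∈ [1/5, 11/25) → index 2
j=3: u_3=193/420 ∈ [11/25, 12/25) → index 3
j=4: u_4=253/420 ∈ [12/25, 21/25) → index 5
j=5: u_5=313/420 ∈ [12/25, 21/25) → index 5
j=6: u_6=373/420 ∈ [21/25, 1) → index 6

0 1 2 3 5 5 6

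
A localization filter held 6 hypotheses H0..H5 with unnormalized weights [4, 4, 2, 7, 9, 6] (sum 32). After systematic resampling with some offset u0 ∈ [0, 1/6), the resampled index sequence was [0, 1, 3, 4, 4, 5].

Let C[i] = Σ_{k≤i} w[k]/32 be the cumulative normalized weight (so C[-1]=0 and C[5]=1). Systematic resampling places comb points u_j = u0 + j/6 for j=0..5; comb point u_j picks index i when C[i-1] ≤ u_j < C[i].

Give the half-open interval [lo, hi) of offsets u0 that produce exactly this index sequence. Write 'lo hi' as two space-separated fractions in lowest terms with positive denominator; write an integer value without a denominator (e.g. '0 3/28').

C = [1/8, 1/4, 5/16, 17/32, 13/16, 1]
j=0 picked index 0: u0 ∈ [0, 1/8)
j=1 picked index 1: u0 ∈ [-1/24, 1/12)
j=2 picked index 3: u0 ∈ [-1/48, 19/96)
j=3 picked index 4: u0 ∈ [1/32, 5/16)
j=4 picked index 4: u0 ∈ [-13/96, 7/48)
j=5 picked index 5: u0 ∈ [-1/48, 1/6)
intersection: [1/32, 1/12)

1/32 1/12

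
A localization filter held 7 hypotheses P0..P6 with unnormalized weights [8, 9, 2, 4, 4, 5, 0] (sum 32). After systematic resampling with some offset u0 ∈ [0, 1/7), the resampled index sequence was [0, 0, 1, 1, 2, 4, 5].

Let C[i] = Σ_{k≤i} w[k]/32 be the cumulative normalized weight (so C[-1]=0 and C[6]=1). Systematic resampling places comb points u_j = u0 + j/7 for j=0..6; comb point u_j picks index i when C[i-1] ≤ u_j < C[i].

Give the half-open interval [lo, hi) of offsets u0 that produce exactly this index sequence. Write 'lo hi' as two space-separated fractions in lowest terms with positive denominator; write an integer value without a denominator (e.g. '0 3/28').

C = [1/4, 17/32, 19/32, 23/32, 27/32, 1, 1]
j=0 picked index 0: u0 ∈ [0, 1/4)
j=1 picked index 0: u0 ∈ [-1/7, 3/28)
j=2 picked index 1: u0 ∈ [-1/28, 55/224)
j=3 picked index 1: u0 ∈ [-5/28, 23/224)
j=4 picked index 2: u0 ∈ [-9/224, 5/224)
j=5 picked index 4: u0 ∈ [1/224, 29/224)
j=6 picked index 5: u0 ∈ [-3/224, 1/7)
intersection: [1/224, 5/224)

1/224 5/224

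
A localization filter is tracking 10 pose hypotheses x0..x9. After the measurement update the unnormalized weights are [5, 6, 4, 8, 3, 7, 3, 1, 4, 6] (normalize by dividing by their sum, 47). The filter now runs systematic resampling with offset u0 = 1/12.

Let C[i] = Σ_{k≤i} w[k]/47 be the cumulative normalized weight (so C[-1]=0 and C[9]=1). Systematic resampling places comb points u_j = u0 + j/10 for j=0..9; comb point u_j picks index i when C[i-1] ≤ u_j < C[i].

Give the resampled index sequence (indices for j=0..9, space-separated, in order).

0 1 2 3 3 5 5 7 9 9

C = [5/47, 11/47, 15/47, 23/47, 26/47, 33/47, 36/47, 37/47, 41/47, 1]
j=0: u_0=1/12 ∈ [0, 5/47) → index 0
j=1: u_1=11/60 ∈ [5/47, 11/47) → index 1
j=2: u_2=17/60 ∈ [11/47, 15/47) → index 2
j=3: u_3=23/60 ∈ [15/47, 23/47) → index 3
j=4: u_4=29/60 ∈ [15/47, 23/47) → index 3
j=5: u_5=7/12 ∈ [26/47, 33/47) → index 5
j=6: u_6=41/60 ∈ [26/47, 33/47) → index 5
j=7: u_7=47/60 ∈ [36/47, 37/47) → index 7
j=8: u_8=53/60 ∈ [41/47, 1) → index 9
j=9: u_9=59/60 ∈ [41/47, 1) → index 9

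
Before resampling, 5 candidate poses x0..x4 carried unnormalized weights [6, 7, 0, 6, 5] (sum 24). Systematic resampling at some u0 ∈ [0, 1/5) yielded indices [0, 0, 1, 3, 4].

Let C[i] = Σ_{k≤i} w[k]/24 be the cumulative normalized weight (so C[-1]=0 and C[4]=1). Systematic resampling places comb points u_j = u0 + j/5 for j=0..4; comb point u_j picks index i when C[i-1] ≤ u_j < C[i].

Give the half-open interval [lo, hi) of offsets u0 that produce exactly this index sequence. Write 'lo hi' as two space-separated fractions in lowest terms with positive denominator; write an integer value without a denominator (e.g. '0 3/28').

0 1/20

C = [1/4, 13/24, 13/24, 19/24, 1]
j=0 picked index 0: u0 ∈ [0, 1/4)
j=1 picked index 0: u0 ∈ [-1/5, 1/20)
j=2 picked index 1: u0 ∈ [-3/20, 17/120)
j=3 picked index 3: u0 ∈ [-7/120, 23/120)
j=4 picked index 4: u0 ∈ [-1/120, 1/5)
intersection: [0, 1/20)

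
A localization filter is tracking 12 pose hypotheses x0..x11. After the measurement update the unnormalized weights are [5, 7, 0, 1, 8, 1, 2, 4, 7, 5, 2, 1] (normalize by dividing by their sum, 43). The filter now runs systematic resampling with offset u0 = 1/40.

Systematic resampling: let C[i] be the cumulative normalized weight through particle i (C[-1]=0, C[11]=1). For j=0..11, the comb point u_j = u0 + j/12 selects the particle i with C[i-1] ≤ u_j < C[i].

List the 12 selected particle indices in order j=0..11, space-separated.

0 0 1 1 4 4 6 7 8 8 9 10

C = [5/43, 12/43, 12/43, 13/43, 21/43, 22/43, 24/43, 28/43, 35/43, 40/43, 42/43, 1]
j=0: u_0=1/40 ∈ [0, 5/43) → index 0
j=1: u_1=13/120 ∈ [0, 5/43) → index 0
j=2: u_2=23/120 ∈ [5/43, 12/43) → index 1
j=3: u_3=11/40 ∈ [5/43, 12/43) → index 1
j=4: u_4=43/120 ∈ [13/43, 21/43) → index 4
j=5: u_5=53/120 ∈ [13/43, 21/43) → index 4
j=6: u_6=21/40 ∈ [22/43, 24/43) → index 6
j=7: u_7=73/120 ∈ [24/43, 28/43) → index 7
j=8: u_8=83/120 ∈ [28/43, 35/43) → index 8
j=9: u_9=31/40 ∈ [28/43, 35/43) → index 8
j=10: u_10=103/120 ∈ [35/43, 40/43) → index 9
j=11: u_11=113/120 ∈ [40/43, 42/43) → index 10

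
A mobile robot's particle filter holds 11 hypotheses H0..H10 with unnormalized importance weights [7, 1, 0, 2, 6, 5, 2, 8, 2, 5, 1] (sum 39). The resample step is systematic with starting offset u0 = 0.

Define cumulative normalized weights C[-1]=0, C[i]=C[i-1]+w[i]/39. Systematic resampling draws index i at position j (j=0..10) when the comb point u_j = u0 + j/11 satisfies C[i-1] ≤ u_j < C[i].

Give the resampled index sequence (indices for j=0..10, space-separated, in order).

0 0 1 4 4 5 6 7 7 8 9

C = [7/39, 8/39, 8/39, 10/39, 16/39, 7/13, 23/39, 31/39, 11/13, 38/39, 1]
j=0: u_0=0 ∈ [0, 7/39) → index 0
j=1: u_1=1/11 ∈ [0, 7/39) → index 0
j=2: u_2=2/11 ∈ [7/39, 8/39) → index 1
j=3: u_3=3/11 ∈ [10/39, 16/39) → index 4
j=4: u_4=4/11 ∈ [10/39, 16/39) → index 4
j=5: u_5=5/11 ∈ [16/39, 7/13) → index 5
j=6: u_6=6/11 ∈ [7/13, 23/39) → index 6
j=7: u_7=7/11 ∈ [23/39, 31/39) → index 7
j=8: u_8=8/11 ∈ [23/39, 31/39) → index 7
j=9: u_9=9/11 ∈ [31/39, 11/13) → index 8
j=10: u_10=10/11 ∈ [11/13, 38/39) → index 9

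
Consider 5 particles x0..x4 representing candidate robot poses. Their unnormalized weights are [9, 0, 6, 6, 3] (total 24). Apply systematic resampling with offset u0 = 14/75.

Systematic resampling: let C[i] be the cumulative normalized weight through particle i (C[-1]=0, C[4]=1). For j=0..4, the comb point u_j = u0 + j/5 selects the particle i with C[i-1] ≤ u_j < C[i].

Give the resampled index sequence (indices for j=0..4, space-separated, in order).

0 2 2 3 4

C = [3/8, 3/8, 5/8, 7/8, 1]
j=0: u_0=14/75 ∈ [0, 3/8) → index 0
j=1: u_1=29/75 ∈ [3/8, 5/8) → index 2
j=2: u_2=44/75 ∈ [3/8, 5/8) → index 2
j=3: u_3=59/75 ∈ [5/8, 7/8) → index 3
j=4: u_4=74/75 ∈ [7/8, 1) → index 4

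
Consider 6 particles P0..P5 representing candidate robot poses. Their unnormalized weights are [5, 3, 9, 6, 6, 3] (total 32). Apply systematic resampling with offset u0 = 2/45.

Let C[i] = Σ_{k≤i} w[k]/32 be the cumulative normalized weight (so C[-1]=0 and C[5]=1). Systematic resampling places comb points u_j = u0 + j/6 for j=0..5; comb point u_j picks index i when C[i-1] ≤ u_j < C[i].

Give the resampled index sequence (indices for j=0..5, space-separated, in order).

C = [5/32, 1/4, 17/32, 23/32, 29/32, 1]
j=0: u_0=2/45 ∈ [0, 5/32) → index 0
j=1: u_1=19/90 ∈ [5/32, 1/4) → index 1
j=2: u_2=17/45 ∈ [1/4, 17/32) → index 2
j=3: u_3=49/90 ∈ [17/32, 23/32) → index 3
j=4: u_4=32/45 ∈ [17/32, 23/32) → index 3
j=5: u_5=79/90 ∈ [23/32, 29/32) → index 4

0 1 2 3 3 4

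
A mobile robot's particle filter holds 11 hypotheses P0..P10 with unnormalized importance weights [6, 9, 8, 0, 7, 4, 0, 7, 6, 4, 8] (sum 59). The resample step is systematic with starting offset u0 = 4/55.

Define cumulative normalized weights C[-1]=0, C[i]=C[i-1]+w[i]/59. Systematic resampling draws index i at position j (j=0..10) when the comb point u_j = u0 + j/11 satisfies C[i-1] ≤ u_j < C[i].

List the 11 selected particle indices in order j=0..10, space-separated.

C = [6/59, 15/59, 23/59, 23/59, 30/59, 34/59, 34/59, 41/59, 47/59, 51/59, 1]
j=0: u_0=4/55 ∈ [0, 6/59) → index 0
j=1: u_1=9/55 ∈ [6/59, 15/59) → index 1
j=2: u_2=14/55 ∈ [15/59, 23/59) → index 2
j=3: u_3=19/55 ∈ [15/59, 23/59) → index 2
j=4: u_4=24/55 ∈ [23/59, 30/59) → index 4
j=5: u_5=29/55 ∈ [30/59, 34/59) → index 5
j=6: u_6=34/55 ∈ [34/59, 41/59) → index 7
j=7: u_7=39/55 ∈ [41/59, 47/59) → index 8
j=8: u_8=4/5 ∈ [47/59, 51/59) → index 9
j=9: u_9=49/55 ∈ [51/59, 1) → index 10
j=10: u_10=54/55 ∈ [51/59, 1) → index 10

0 1 2 2 4 5 7 8 9 10 10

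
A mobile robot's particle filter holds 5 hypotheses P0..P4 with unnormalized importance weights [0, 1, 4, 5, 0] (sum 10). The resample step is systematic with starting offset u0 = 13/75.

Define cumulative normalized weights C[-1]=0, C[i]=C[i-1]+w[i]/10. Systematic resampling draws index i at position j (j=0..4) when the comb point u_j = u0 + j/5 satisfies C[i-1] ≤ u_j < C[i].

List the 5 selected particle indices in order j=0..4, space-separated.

2 2 3 3 3

C = [0, 1/10, 1/2, 1, 1]
j=0: u_0=13/75 ∈ [1/10, 1/2) → index 2
j=1: u_1=28/75 ∈ [1/10, 1/2) → index 2
j=2: u_2=43/75 ∈ [1/2, 1) → index 3
j=3: u_3=58/75 ∈ [1/2, 1) → index 3
j=4: u_4=73/75 ∈ [1/2, 1) → index 3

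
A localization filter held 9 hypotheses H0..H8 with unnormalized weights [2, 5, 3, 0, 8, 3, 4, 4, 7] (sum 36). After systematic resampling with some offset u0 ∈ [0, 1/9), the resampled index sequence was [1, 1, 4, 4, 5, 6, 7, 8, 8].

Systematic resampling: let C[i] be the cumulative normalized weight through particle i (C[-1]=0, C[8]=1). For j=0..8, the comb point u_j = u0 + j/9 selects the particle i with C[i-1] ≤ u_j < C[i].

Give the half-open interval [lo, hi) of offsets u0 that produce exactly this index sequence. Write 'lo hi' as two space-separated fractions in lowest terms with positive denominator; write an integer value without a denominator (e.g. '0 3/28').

C = [1/18, 7/36, 5/18, 5/18, 1/2, 7/12, 25/36, 29/36, 1]
j=0 picked index 1: u0 ∈ [1/18, 7/36)
j=1 picked index 1: u0 ∈ [-1/18, 1/12)
j=2 picked index 4: u0 ∈ [1/18, 5/18)
j=3 picked index 4: u0 ∈ [-1/18, 1/6)
j=4 picked index 5: u0 ∈ [1/18, 5/36)
j=5 picked index 6: u0 ∈ [1/36, 5/36)
j=6 picked index 7: u0 ∈ [1/36, 5/36)
j=7 picked index 8: u0 ∈ [1/36, 2/9)
j=8 picked index 8: u0 ∈ [-1/12, 1/9)
intersection: [1/18, 1/12)

1/18 1/12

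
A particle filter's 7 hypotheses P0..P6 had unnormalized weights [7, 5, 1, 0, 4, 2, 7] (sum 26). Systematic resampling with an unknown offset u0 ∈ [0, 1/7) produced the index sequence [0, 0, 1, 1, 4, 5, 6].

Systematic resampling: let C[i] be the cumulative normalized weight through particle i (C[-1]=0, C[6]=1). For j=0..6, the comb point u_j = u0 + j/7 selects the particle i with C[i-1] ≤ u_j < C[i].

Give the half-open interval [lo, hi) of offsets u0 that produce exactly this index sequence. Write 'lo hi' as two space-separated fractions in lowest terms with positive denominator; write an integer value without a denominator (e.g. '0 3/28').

0 3/182

C = [7/26, 6/13, 1/2, 1/2, 17/26, 19/26, 1]
j=0 picked index 0: u0 ∈ [0, 7/26)
j=1 picked index 0: u0 ∈ [-1/7, 23/182)
j=2 picked index 1: u0 ∈ [-3/182, 16/91)
j=3 picked index 1: u0 ∈ [-29/182, 3/91)
j=4 picked index 4: u0 ∈ [-1/14, 15/182)
j=5 picked index 5: u0 ∈ [-11/182, 3/182)
j=6 picked index 6: u0 ∈ [-23/182, 1/7)
intersection: [0, 3/182)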